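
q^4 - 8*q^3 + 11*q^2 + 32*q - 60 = (q - 5)*(q - 3)*(q - 2)*(q + 2)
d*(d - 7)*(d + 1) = d^3 - 6*d^2 - 7*d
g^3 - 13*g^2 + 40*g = g*(g - 8)*(g - 5)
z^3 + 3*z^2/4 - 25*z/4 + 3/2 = (z - 2)*(z - 1/4)*(z + 3)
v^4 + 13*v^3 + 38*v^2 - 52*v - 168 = (v - 2)*(v + 2)*(v + 6)*(v + 7)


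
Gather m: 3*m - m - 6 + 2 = 2*m - 4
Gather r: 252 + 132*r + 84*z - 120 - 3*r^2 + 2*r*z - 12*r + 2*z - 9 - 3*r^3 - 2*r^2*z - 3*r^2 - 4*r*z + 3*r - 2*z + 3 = -3*r^3 + r^2*(-2*z - 6) + r*(123 - 2*z) + 84*z + 126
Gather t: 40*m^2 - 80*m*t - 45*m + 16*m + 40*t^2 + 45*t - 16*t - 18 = 40*m^2 - 29*m + 40*t^2 + t*(29 - 80*m) - 18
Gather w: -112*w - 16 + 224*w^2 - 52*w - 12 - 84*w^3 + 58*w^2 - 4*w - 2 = -84*w^3 + 282*w^2 - 168*w - 30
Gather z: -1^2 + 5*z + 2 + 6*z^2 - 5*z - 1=6*z^2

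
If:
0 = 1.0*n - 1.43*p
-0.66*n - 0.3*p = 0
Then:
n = 0.00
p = 0.00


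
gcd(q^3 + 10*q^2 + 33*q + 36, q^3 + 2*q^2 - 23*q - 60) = q^2 + 7*q + 12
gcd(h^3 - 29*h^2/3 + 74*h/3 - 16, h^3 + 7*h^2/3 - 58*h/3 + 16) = h^2 - 11*h/3 + 8/3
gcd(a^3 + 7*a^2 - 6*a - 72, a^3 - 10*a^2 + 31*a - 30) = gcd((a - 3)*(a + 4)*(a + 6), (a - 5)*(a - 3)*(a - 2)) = a - 3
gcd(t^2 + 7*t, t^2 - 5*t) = t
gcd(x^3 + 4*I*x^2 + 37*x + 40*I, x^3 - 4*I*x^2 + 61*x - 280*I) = x^2 + 3*I*x + 40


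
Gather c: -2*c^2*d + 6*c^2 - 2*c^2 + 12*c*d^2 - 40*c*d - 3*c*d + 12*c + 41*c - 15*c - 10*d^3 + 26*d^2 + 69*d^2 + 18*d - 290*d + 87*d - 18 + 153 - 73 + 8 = c^2*(4 - 2*d) + c*(12*d^2 - 43*d + 38) - 10*d^3 + 95*d^2 - 185*d + 70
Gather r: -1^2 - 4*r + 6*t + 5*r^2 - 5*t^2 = 5*r^2 - 4*r - 5*t^2 + 6*t - 1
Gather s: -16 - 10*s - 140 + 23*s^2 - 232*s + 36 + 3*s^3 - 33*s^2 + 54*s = 3*s^3 - 10*s^2 - 188*s - 120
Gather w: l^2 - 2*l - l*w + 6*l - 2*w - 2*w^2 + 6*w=l^2 + 4*l - 2*w^2 + w*(4 - l)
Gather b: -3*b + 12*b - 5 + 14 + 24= 9*b + 33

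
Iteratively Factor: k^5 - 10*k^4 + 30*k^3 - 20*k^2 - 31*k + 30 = (k - 3)*(k^4 - 7*k^3 + 9*k^2 + 7*k - 10) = (k - 5)*(k - 3)*(k^3 - 2*k^2 - k + 2) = (k - 5)*(k - 3)*(k + 1)*(k^2 - 3*k + 2) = (k - 5)*(k - 3)*(k - 1)*(k + 1)*(k - 2)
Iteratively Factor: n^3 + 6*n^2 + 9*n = (n + 3)*(n^2 + 3*n) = (n + 3)^2*(n)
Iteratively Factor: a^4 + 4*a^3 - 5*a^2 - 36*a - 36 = (a + 3)*(a^3 + a^2 - 8*a - 12) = (a + 2)*(a + 3)*(a^2 - a - 6) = (a + 2)^2*(a + 3)*(a - 3)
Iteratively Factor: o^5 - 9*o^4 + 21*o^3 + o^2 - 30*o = (o - 3)*(o^4 - 6*o^3 + 3*o^2 + 10*o) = (o - 3)*(o + 1)*(o^3 - 7*o^2 + 10*o) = (o - 3)*(o - 2)*(o + 1)*(o^2 - 5*o) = (o - 5)*(o - 3)*(o - 2)*(o + 1)*(o)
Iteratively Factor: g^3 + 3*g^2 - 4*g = (g - 1)*(g^2 + 4*g) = g*(g - 1)*(g + 4)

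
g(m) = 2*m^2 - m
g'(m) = 4*m - 1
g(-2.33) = 13.19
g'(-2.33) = -10.32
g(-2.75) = 17.88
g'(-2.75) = -12.00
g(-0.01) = 0.01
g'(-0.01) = -1.04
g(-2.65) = 16.70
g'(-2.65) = -11.60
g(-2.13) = 11.20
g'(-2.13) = -9.52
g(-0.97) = 2.85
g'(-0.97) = -4.88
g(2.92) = 14.13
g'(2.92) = 10.68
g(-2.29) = 12.78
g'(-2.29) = -10.16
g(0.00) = 0.00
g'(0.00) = -1.00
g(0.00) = 0.00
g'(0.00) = -1.00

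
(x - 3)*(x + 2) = x^2 - x - 6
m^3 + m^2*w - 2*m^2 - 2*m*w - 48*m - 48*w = (m - 8)*(m + 6)*(m + w)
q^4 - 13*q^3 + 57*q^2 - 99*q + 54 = (q - 6)*(q - 3)^2*(q - 1)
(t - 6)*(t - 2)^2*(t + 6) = t^4 - 4*t^3 - 32*t^2 + 144*t - 144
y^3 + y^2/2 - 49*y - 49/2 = (y - 7)*(y + 1/2)*(y + 7)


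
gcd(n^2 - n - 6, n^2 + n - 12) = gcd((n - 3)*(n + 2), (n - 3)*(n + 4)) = n - 3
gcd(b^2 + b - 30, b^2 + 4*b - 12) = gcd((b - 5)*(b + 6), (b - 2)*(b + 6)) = b + 6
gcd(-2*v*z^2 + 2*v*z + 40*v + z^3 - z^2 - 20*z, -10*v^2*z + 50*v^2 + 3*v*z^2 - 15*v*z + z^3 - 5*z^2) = -2*v*z + 10*v + z^2 - 5*z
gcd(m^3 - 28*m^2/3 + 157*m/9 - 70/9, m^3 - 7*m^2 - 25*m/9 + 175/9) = m^2 - 26*m/3 + 35/3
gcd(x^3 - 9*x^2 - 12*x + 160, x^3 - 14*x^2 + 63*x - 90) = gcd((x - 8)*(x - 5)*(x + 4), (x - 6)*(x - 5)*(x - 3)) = x - 5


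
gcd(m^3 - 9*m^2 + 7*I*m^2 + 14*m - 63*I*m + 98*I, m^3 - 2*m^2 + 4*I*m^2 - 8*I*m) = m - 2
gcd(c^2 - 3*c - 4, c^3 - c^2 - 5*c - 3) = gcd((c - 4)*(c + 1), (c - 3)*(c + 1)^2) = c + 1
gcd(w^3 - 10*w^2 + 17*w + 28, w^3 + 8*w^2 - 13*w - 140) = w - 4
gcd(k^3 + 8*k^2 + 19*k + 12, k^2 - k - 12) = k + 3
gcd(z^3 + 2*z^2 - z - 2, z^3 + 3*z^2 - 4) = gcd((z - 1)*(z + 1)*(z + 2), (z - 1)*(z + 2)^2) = z^2 + z - 2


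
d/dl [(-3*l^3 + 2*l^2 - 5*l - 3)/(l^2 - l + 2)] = (-3*l^4 + 6*l^3 - 15*l^2 + 14*l - 13)/(l^4 - 2*l^3 + 5*l^2 - 4*l + 4)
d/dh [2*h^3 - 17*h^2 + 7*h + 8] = 6*h^2 - 34*h + 7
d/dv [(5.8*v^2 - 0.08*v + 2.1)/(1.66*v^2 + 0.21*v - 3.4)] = (1.3508*v^2 - 46.412*v - 0.169)/(2.7556*v^4 + 0.6972*v^3 - 11.2439*v^2 - 1.428*v + 11.56)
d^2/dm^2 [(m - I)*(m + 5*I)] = 2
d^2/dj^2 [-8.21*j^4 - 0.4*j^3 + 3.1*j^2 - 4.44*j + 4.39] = -98.52*j^2 - 2.4*j + 6.2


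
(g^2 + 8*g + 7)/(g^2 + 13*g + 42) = (g + 1)/(g + 6)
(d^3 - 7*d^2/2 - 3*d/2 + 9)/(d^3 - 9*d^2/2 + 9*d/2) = (2*d^2 - d - 6)/(d*(2*d - 3))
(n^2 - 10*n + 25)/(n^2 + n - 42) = (n^2 - 10*n + 25)/(n^2 + n - 42)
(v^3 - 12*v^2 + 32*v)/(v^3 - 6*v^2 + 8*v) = (v - 8)/(v - 2)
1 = 1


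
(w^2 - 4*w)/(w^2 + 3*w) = (w - 4)/(w + 3)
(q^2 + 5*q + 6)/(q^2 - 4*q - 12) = (q + 3)/(q - 6)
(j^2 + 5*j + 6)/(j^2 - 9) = (j + 2)/(j - 3)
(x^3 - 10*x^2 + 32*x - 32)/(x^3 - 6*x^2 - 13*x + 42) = (x^2 - 8*x + 16)/(x^2 - 4*x - 21)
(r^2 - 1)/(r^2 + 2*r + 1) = (r - 1)/(r + 1)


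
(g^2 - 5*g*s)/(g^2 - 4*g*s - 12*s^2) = g*(-g + 5*s)/(-g^2 + 4*g*s + 12*s^2)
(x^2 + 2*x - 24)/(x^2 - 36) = (x - 4)/(x - 6)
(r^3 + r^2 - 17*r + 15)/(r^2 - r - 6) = (r^2 + 4*r - 5)/(r + 2)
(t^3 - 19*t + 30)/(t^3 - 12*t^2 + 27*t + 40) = (t^3 - 19*t + 30)/(t^3 - 12*t^2 + 27*t + 40)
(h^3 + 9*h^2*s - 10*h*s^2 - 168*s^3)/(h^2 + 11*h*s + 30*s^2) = (h^2 + 3*h*s - 28*s^2)/(h + 5*s)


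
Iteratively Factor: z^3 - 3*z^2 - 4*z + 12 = (z - 2)*(z^2 - z - 6) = (z - 2)*(z + 2)*(z - 3)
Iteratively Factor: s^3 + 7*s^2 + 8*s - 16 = (s + 4)*(s^2 + 3*s - 4) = (s + 4)^2*(s - 1)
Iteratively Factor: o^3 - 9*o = (o)*(o^2 - 9) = o*(o - 3)*(o + 3)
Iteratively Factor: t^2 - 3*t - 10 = (t + 2)*(t - 5)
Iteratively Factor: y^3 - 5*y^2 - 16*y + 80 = (y - 4)*(y^2 - y - 20) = (y - 5)*(y - 4)*(y + 4)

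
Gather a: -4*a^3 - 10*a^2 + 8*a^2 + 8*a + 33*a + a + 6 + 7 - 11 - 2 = -4*a^3 - 2*a^2 + 42*a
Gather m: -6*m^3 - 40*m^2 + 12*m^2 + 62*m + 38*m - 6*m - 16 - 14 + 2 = -6*m^3 - 28*m^2 + 94*m - 28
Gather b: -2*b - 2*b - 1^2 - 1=-4*b - 2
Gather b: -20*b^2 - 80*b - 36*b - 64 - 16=-20*b^2 - 116*b - 80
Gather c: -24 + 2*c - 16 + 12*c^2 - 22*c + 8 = 12*c^2 - 20*c - 32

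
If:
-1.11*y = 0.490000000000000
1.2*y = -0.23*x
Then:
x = 2.30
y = -0.44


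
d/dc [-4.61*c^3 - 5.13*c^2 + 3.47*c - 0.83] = -13.83*c^2 - 10.26*c + 3.47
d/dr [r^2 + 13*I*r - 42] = 2*r + 13*I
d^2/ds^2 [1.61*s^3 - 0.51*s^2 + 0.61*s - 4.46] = 9.66*s - 1.02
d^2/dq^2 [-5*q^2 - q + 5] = -10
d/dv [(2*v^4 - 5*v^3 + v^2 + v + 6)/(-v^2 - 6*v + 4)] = (-4*v^5 - 31*v^4 + 92*v^3 - 65*v^2 + 20*v + 40)/(v^4 + 12*v^3 + 28*v^2 - 48*v + 16)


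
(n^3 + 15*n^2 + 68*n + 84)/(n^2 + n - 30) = (n^2 + 9*n + 14)/(n - 5)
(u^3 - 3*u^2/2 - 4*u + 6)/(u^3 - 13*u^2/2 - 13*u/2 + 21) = (u - 2)/(u - 7)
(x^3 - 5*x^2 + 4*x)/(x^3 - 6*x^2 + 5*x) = (x - 4)/(x - 5)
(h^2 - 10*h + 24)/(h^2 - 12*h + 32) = (h - 6)/(h - 8)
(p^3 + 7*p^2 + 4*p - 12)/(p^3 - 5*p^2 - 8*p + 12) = (p + 6)/(p - 6)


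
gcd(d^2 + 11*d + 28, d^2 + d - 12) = d + 4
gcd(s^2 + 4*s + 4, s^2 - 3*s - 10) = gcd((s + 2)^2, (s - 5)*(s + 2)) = s + 2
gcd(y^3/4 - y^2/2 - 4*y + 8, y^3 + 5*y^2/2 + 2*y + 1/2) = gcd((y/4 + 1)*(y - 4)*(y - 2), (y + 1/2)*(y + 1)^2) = 1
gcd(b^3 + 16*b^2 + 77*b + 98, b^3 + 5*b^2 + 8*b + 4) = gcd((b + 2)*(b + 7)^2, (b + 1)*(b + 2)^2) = b + 2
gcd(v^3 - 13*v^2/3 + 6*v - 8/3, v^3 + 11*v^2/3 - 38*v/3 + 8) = v^2 - 7*v/3 + 4/3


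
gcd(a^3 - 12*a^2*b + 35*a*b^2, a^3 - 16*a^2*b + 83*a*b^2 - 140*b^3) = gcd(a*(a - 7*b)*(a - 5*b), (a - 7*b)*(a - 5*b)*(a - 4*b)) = a^2 - 12*a*b + 35*b^2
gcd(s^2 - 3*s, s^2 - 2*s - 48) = 1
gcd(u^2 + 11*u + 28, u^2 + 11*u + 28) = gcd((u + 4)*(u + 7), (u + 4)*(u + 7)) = u^2 + 11*u + 28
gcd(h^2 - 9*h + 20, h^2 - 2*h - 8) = h - 4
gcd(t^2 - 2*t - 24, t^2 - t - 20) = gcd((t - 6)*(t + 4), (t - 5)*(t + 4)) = t + 4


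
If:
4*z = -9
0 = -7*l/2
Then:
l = 0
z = -9/4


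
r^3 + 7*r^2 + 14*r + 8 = (r + 1)*(r + 2)*(r + 4)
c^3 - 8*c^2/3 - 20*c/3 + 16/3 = (c - 4)*(c - 2/3)*(c + 2)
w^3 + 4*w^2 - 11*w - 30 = (w - 3)*(w + 2)*(w + 5)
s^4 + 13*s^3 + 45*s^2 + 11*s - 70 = (s - 1)*(s + 2)*(s + 5)*(s + 7)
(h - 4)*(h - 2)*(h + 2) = h^3 - 4*h^2 - 4*h + 16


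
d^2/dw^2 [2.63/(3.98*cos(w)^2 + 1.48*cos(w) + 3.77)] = (-166.641008*(1 - cos(w)^2)^2 - 46.475256*cos(w)^3 + 68.767136*cos(w)^2 + 107.62486*cos(w) + 99.238316)/(3.98*cos(w)^2 + 1.48*cos(w) + 3.77)^3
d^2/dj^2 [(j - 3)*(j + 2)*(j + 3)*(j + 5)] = 12*j^2 + 42*j + 2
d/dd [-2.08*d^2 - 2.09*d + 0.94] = -4.16*d - 2.09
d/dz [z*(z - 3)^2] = 3*(z - 3)*(z - 1)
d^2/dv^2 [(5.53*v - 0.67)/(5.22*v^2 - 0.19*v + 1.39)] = ((9.0962 - 173.1996*v)*(5.22*v^2 - 0.19*v + 1.39) + (5.53*v - 0.67)*(10.44*v - 0.19)*(20.88*v - 0.38))/(5.22*v^2 - 0.19*v + 1.39)^3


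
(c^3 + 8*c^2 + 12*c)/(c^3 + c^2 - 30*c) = (c + 2)/(c - 5)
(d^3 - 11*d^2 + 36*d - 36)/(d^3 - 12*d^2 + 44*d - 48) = (d - 3)/(d - 4)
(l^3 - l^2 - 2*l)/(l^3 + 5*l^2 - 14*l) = (l + 1)/(l + 7)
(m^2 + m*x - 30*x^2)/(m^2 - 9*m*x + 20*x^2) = (-m - 6*x)/(-m + 4*x)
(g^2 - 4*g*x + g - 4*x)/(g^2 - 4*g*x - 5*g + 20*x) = (g + 1)/(g - 5)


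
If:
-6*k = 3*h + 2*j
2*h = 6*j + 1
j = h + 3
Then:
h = -19/4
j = -7/4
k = 71/24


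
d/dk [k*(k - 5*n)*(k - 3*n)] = 3*k^2 - 16*k*n + 15*n^2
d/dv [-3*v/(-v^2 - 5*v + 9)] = 3*(-v^2 - 9)/(v^4 + 10*v^3 + 7*v^2 - 90*v + 81)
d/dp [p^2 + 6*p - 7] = 2*p + 6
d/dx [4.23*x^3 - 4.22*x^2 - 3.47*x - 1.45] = 12.69*x^2 - 8.44*x - 3.47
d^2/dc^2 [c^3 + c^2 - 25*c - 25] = 6*c + 2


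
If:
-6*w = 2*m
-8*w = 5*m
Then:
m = 0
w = 0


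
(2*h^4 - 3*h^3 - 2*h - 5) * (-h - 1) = -2*h^5 + h^4 + 3*h^3 + 2*h^2 + 7*h + 5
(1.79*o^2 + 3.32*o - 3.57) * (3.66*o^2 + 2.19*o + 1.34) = 6.5514*o^4 + 16.0713*o^3 - 3.3968*o^2 - 3.3695*o - 4.7838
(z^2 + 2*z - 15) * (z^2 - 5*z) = z^4 - 3*z^3 - 25*z^2 + 75*z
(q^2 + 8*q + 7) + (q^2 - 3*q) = 2*q^2 + 5*q + 7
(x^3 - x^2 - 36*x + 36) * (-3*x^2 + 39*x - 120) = -3*x^5 + 42*x^4 - 51*x^3 - 1392*x^2 + 5724*x - 4320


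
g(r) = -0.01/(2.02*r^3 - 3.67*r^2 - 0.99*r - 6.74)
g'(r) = -0.01*(-6.06*r^2 + 7.34*r + 0.99)/(2.02*r^3 - 3.67*r^2 - 0.99*r - 6.74)^2 = (0.0606*r^2 - 0.0734*r - 0.0099)/(-2.02*r^3 + 3.67*r^2 + 0.99*r + 6.74)^2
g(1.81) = 0.00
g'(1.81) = 0.00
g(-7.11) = 0.00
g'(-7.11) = 0.00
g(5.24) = -0.00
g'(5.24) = 0.00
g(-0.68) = 0.00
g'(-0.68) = 0.00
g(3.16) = -0.00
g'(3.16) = 0.00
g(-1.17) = 0.00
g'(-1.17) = 0.00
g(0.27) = 0.00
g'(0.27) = -0.00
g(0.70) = 0.00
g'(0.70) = -0.00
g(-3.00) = 0.00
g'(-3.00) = 0.00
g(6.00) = -0.00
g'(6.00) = 0.00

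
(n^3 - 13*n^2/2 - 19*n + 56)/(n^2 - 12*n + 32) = (n^2 + 3*n/2 - 7)/(n - 4)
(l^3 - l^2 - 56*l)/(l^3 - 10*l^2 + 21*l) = (l^2 - l - 56)/(l^2 - 10*l + 21)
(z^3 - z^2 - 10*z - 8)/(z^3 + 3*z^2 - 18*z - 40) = (z + 1)/(z + 5)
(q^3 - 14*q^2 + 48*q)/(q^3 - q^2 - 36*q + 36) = q*(q - 8)/(q^2 + 5*q - 6)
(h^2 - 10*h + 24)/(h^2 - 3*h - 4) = (h - 6)/(h + 1)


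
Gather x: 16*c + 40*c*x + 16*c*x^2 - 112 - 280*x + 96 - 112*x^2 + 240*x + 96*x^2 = 16*c + x^2*(16*c - 16) + x*(40*c - 40) - 16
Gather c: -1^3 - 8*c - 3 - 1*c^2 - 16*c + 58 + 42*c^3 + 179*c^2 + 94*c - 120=42*c^3 + 178*c^2 + 70*c - 66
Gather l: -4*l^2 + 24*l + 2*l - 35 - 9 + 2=-4*l^2 + 26*l - 42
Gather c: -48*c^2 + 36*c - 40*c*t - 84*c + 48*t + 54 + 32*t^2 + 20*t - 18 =-48*c^2 + c*(-40*t - 48) + 32*t^2 + 68*t + 36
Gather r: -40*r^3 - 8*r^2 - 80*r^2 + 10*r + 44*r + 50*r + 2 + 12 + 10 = -40*r^3 - 88*r^2 + 104*r + 24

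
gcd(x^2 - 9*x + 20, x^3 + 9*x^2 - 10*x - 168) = x - 4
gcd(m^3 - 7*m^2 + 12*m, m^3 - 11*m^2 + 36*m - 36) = m - 3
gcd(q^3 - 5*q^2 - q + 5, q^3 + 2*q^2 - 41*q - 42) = q + 1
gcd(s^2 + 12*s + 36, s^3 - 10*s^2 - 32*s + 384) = s + 6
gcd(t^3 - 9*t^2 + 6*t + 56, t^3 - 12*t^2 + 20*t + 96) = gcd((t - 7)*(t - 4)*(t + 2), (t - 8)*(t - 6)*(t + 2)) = t + 2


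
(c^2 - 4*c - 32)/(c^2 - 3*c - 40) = (c + 4)/(c + 5)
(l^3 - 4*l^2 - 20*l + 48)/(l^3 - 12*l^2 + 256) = (l^2 - 8*l + 12)/(l^2 - 16*l + 64)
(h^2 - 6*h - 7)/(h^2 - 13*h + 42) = (h + 1)/(h - 6)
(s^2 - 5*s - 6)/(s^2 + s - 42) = (s + 1)/(s + 7)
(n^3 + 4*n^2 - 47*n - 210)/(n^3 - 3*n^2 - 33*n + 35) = (n + 6)/(n - 1)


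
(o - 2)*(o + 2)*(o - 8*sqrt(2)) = o^3 - 8*sqrt(2)*o^2 - 4*o + 32*sqrt(2)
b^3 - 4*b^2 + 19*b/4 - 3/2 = (b - 2)*(b - 3/2)*(b - 1/2)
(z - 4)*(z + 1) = z^2 - 3*z - 4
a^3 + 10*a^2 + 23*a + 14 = (a + 1)*(a + 2)*(a + 7)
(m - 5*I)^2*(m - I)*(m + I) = m^4 - 10*I*m^3 - 24*m^2 - 10*I*m - 25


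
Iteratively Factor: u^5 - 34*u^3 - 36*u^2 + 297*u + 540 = (u + 3)*(u^4 - 3*u^3 - 25*u^2 + 39*u + 180) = (u + 3)^2*(u^3 - 6*u^2 - 7*u + 60) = (u - 5)*(u + 3)^2*(u^2 - u - 12) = (u - 5)*(u + 3)^3*(u - 4)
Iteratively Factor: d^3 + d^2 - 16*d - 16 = (d + 4)*(d^2 - 3*d - 4) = (d + 1)*(d + 4)*(d - 4)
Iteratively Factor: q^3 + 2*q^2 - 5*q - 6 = (q + 3)*(q^2 - q - 2) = (q - 2)*(q + 3)*(q + 1)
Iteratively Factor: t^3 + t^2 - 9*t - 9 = (t + 3)*(t^2 - 2*t - 3) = (t + 1)*(t + 3)*(t - 3)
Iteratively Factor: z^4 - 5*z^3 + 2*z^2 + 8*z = (z)*(z^3 - 5*z^2 + 2*z + 8) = z*(z - 4)*(z^2 - z - 2) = z*(z - 4)*(z + 1)*(z - 2)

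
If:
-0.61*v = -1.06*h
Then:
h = 0.575471698113208*v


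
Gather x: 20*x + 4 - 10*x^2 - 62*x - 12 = -10*x^2 - 42*x - 8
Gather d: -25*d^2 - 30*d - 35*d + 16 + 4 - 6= -25*d^2 - 65*d + 14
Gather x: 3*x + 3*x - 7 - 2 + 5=6*x - 4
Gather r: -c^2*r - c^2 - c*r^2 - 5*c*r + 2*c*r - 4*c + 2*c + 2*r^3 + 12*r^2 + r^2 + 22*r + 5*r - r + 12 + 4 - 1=-c^2 - 2*c + 2*r^3 + r^2*(13 - c) + r*(-c^2 - 3*c + 26) + 15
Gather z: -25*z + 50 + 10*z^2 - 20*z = 10*z^2 - 45*z + 50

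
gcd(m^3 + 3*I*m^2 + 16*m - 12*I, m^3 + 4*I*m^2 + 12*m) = m^2 + 4*I*m + 12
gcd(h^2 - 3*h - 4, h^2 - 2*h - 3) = h + 1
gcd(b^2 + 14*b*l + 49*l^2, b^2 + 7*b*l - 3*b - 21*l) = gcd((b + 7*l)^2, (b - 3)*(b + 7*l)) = b + 7*l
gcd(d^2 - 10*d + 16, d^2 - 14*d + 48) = d - 8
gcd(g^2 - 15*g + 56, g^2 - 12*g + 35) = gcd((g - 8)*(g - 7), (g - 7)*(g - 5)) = g - 7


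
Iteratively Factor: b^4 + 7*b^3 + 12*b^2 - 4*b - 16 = (b + 2)*(b^3 + 5*b^2 + 2*b - 8) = (b - 1)*(b + 2)*(b^2 + 6*b + 8) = (b - 1)*(b + 2)*(b + 4)*(b + 2)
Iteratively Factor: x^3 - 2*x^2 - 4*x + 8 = (x + 2)*(x^2 - 4*x + 4) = (x - 2)*(x + 2)*(x - 2)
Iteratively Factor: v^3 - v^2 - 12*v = (v - 4)*(v^2 + 3*v) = v*(v - 4)*(v + 3)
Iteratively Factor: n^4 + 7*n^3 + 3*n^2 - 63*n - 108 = (n - 3)*(n^3 + 10*n^2 + 33*n + 36) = (n - 3)*(n + 3)*(n^2 + 7*n + 12) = (n - 3)*(n + 3)*(n + 4)*(n + 3)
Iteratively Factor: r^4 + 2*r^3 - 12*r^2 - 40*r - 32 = (r + 2)*(r^3 - 12*r - 16) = (r + 2)^2*(r^2 - 2*r - 8) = (r - 4)*(r + 2)^2*(r + 2)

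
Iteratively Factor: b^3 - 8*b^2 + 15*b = (b)*(b^2 - 8*b + 15) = b*(b - 3)*(b - 5)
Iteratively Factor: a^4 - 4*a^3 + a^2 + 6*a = (a - 3)*(a^3 - a^2 - 2*a) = a*(a - 3)*(a^2 - a - 2) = a*(a - 3)*(a - 2)*(a + 1)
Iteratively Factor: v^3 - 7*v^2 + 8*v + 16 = (v + 1)*(v^2 - 8*v + 16) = (v - 4)*(v + 1)*(v - 4)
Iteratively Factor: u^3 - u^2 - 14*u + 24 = (u + 4)*(u^2 - 5*u + 6) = (u - 3)*(u + 4)*(u - 2)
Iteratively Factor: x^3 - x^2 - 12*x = (x)*(x^2 - x - 12) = x*(x - 4)*(x + 3)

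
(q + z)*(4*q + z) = 4*q^2 + 5*q*z + z^2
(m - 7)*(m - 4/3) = m^2 - 25*m/3 + 28/3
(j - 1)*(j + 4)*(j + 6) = j^3 + 9*j^2 + 14*j - 24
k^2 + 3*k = k*(k + 3)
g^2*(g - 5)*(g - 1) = g^4 - 6*g^3 + 5*g^2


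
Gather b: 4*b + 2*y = 4*b + 2*y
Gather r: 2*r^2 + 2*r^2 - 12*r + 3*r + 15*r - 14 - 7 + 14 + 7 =4*r^2 + 6*r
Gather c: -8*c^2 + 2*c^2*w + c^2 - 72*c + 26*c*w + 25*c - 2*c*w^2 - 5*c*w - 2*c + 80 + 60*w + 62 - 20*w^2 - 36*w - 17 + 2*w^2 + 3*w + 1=c^2*(2*w - 7) + c*(-2*w^2 + 21*w - 49) - 18*w^2 + 27*w + 126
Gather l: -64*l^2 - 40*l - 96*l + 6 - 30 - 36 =-64*l^2 - 136*l - 60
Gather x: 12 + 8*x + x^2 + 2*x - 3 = x^2 + 10*x + 9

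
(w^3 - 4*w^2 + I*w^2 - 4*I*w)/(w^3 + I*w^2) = (w - 4)/w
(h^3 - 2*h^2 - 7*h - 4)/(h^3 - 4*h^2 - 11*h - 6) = (h - 4)/(h - 6)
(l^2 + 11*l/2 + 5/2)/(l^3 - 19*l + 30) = (l + 1/2)/(l^2 - 5*l + 6)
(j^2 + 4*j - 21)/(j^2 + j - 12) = (j + 7)/(j + 4)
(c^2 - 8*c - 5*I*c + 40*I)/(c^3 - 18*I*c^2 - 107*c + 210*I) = (c - 8)/(c^2 - 13*I*c - 42)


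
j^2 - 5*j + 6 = (j - 3)*(j - 2)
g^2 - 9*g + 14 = (g - 7)*(g - 2)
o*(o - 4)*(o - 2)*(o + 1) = o^4 - 5*o^3 + 2*o^2 + 8*o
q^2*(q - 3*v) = q^3 - 3*q^2*v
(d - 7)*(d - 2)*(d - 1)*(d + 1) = d^4 - 9*d^3 + 13*d^2 + 9*d - 14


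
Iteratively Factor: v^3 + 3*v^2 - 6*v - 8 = (v + 1)*(v^2 + 2*v - 8) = (v + 1)*(v + 4)*(v - 2)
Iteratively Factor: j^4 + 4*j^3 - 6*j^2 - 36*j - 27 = (j + 3)*(j^3 + j^2 - 9*j - 9) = (j + 1)*(j + 3)*(j^2 - 9) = (j + 1)*(j + 3)^2*(j - 3)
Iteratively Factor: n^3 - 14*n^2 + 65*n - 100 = (n - 5)*(n^2 - 9*n + 20) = (n - 5)^2*(n - 4)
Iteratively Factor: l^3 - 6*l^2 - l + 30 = (l - 3)*(l^2 - 3*l - 10) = (l - 5)*(l - 3)*(l + 2)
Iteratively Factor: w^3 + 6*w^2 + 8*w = (w + 4)*(w^2 + 2*w) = w*(w + 4)*(w + 2)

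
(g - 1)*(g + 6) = g^2 + 5*g - 6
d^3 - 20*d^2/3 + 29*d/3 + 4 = (d - 4)*(d - 3)*(d + 1/3)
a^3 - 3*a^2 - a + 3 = (a - 3)*(a - 1)*(a + 1)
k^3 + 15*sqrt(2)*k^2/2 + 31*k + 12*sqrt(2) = (k + sqrt(2)/2)*(k + 3*sqrt(2))*(k + 4*sqrt(2))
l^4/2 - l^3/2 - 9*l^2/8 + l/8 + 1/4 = (l/2 + 1/2)*(l - 2)*(l - 1/2)*(l + 1/2)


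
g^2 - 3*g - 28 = (g - 7)*(g + 4)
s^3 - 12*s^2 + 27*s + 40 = (s - 8)*(s - 5)*(s + 1)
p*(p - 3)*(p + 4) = p^3 + p^2 - 12*p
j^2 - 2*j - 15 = (j - 5)*(j + 3)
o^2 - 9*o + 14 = (o - 7)*(o - 2)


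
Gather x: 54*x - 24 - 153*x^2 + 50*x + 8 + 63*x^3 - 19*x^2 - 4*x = 63*x^3 - 172*x^2 + 100*x - 16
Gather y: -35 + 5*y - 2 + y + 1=6*y - 36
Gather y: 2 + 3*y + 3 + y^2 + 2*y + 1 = y^2 + 5*y + 6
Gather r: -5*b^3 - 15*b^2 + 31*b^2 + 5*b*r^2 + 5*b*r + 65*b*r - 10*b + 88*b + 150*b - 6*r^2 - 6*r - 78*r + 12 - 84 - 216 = -5*b^3 + 16*b^2 + 228*b + r^2*(5*b - 6) + r*(70*b - 84) - 288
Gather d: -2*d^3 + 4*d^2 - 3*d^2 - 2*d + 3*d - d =-2*d^3 + d^2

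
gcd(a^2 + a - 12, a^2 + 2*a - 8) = a + 4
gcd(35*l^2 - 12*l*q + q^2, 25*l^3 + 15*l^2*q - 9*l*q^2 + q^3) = -5*l + q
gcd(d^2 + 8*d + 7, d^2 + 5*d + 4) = d + 1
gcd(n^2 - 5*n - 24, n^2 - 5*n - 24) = n^2 - 5*n - 24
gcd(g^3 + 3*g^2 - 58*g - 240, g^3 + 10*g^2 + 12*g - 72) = g + 6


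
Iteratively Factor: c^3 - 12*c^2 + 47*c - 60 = (c - 5)*(c^2 - 7*c + 12) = (c - 5)*(c - 3)*(c - 4)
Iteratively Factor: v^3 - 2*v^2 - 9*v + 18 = (v + 3)*(v^2 - 5*v + 6) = (v - 3)*(v + 3)*(v - 2)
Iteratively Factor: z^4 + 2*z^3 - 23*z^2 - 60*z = (z)*(z^3 + 2*z^2 - 23*z - 60) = z*(z - 5)*(z^2 + 7*z + 12) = z*(z - 5)*(z + 3)*(z + 4)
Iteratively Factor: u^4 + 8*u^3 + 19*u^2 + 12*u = (u)*(u^3 + 8*u^2 + 19*u + 12) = u*(u + 4)*(u^2 + 4*u + 3) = u*(u + 3)*(u + 4)*(u + 1)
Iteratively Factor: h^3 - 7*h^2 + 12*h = (h)*(h^2 - 7*h + 12) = h*(h - 4)*(h - 3)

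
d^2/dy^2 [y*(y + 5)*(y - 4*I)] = 6*y + 10 - 8*I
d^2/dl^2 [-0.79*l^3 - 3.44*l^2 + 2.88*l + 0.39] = -4.74*l - 6.88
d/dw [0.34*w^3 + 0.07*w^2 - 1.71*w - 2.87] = 1.02*w^2 + 0.14*w - 1.71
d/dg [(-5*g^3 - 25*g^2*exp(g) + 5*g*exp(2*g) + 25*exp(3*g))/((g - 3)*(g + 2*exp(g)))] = 5*((g - 3)*(g + 2*exp(g))*(-5*g^2*exp(g) - 3*g^2 + 2*g*exp(2*g) - 10*g*exp(g) + 15*exp(3*g) + exp(2*g)) + (g - 3)*(2*exp(g) + 1)*(g^3 + 5*g^2*exp(g) - g*exp(2*g) - 5*exp(3*g)) + (g + 2*exp(g))*(g^3 + 5*g^2*exp(g) - g*exp(2*g) - 5*exp(3*g)))/((g - 3)^2*(g + 2*exp(g))^2)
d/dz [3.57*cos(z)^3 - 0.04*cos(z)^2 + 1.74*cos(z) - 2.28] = (-10.71*cos(z)^2 + 0.08*cos(z) - 1.74)*sin(z)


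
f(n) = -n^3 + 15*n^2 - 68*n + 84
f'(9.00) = -41.00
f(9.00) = -42.00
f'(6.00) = 4.00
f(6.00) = 0.00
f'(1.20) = -36.32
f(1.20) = 22.27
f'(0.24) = -60.97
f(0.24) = 68.53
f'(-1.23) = -109.44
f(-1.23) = 192.19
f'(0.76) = -46.93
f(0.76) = 40.55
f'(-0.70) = -90.47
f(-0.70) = 139.29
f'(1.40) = -31.88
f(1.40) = 15.46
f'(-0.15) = -72.57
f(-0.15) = 94.54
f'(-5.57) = -328.17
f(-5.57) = 1100.94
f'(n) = -3*n^2 + 30*n - 68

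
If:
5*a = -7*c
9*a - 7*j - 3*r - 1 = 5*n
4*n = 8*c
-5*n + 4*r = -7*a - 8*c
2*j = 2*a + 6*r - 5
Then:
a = -21/76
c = 15/76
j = -313/304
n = 15/38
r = 177/304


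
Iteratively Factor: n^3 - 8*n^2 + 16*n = (n - 4)*(n^2 - 4*n) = (n - 4)^2*(n)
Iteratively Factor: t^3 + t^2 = (t + 1)*(t^2) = t*(t + 1)*(t)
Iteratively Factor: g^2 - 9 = (g + 3)*(g - 3)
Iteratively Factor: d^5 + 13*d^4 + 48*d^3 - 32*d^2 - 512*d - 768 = (d + 4)*(d^4 + 9*d^3 + 12*d^2 - 80*d - 192) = (d + 4)^2*(d^3 + 5*d^2 - 8*d - 48) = (d + 4)^3*(d^2 + d - 12) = (d + 4)^4*(d - 3)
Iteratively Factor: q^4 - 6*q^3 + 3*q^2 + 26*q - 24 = (q - 1)*(q^3 - 5*q^2 - 2*q + 24) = (q - 1)*(q + 2)*(q^2 - 7*q + 12) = (q - 4)*(q - 1)*(q + 2)*(q - 3)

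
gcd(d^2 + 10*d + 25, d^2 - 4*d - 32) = 1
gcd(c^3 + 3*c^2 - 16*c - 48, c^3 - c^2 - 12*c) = c^2 - c - 12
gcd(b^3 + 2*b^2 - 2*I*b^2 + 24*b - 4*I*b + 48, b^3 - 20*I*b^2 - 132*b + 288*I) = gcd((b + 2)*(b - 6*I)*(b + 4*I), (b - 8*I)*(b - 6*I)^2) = b - 6*I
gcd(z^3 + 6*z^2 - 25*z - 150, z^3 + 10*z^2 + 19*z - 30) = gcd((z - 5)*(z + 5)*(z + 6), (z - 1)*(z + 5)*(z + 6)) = z^2 + 11*z + 30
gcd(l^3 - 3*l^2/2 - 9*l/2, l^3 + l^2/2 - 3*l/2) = l^2 + 3*l/2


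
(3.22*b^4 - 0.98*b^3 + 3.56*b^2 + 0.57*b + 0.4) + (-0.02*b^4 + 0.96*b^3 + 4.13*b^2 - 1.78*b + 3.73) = 3.2*b^4 - 0.02*b^3 + 7.69*b^2 - 1.21*b + 4.13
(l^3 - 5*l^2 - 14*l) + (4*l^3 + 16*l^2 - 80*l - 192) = 5*l^3 + 11*l^2 - 94*l - 192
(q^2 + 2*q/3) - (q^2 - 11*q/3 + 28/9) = 13*q/3 - 28/9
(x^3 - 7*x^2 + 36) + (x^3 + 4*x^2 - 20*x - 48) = 2*x^3 - 3*x^2 - 20*x - 12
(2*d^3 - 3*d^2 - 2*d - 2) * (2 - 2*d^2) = -4*d^5 + 6*d^4 + 8*d^3 - 2*d^2 - 4*d - 4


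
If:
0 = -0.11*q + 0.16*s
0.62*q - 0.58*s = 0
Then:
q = 0.00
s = 0.00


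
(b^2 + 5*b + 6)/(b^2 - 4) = (b + 3)/(b - 2)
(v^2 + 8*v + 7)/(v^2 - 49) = (v + 1)/(v - 7)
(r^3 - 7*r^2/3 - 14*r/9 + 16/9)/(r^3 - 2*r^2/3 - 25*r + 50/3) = (3*r^2 - 5*r - 8)/(3*(r^2 - 25))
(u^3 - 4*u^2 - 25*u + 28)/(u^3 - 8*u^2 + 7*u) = (u + 4)/u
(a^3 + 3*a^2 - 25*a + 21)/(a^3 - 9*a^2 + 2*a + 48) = (a^2 + 6*a - 7)/(a^2 - 6*a - 16)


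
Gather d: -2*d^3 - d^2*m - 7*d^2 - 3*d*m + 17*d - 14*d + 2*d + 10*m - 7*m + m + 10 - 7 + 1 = -2*d^3 + d^2*(-m - 7) + d*(5 - 3*m) + 4*m + 4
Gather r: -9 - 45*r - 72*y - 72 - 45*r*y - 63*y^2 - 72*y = r*(-45*y - 45) - 63*y^2 - 144*y - 81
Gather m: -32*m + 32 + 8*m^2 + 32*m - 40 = 8*m^2 - 8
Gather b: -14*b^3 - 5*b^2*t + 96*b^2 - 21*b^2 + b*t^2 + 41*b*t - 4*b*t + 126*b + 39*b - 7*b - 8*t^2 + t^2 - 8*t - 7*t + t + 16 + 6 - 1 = -14*b^3 + b^2*(75 - 5*t) + b*(t^2 + 37*t + 158) - 7*t^2 - 14*t + 21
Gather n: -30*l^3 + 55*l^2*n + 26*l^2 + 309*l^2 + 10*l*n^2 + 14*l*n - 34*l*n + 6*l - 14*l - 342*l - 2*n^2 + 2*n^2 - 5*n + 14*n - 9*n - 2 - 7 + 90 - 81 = -30*l^3 + 335*l^2 + 10*l*n^2 - 350*l + n*(55*l^2 - 20*l)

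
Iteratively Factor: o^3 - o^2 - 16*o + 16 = (o - 4)*(o^2 + 3*o - 4) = (o - 4)*(o + 4)*(o - 1)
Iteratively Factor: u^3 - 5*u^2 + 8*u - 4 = (u - 1)*(u^2 - 4*u + 4) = (u - 2)*(u - 1)*(u - 2)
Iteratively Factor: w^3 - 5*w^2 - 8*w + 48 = (w - 4)*(w^2 - w - 12) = (w - 4)*(w + 3)*(w - 4)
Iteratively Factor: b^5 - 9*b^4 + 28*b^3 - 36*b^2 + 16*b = (b - 4)*(b^4 - 5*b^3 + 8*b^2 - 4*b) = (b - 4)*(b - 1)*(b^3 - 4*b^2 + 4*b) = (b - 4)*(b - 2)*(b - 1)*(b^2 - 2*b) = b*(b - 4)*(b - 2)*(b - 1)*(b - 2)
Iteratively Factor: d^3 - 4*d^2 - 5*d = (d + 1)*(d^2 - 5*d) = d*(d + 1)*(d - 5)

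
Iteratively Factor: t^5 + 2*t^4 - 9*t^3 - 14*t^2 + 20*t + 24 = (t + 1)*(t^4 + t^3 - 10*t^2 - 4*t + 24) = (t - 2)*(t + 1)*(t^3 + 3*t^2 - 4*t - 12) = (t - 2)*(t + 1)*(t + 3)*(t^2 - 4) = (t - 2)*(t + 1)*(t + 2)*(t + 3)*(t - 2)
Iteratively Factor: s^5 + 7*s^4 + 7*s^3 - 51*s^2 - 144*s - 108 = (s - 3)*(s^4 + 10*s^3 + 37*s^2 + 60*s + 36) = (s - 3)*(s + 3)*(s^3 + 7*s^2 + 16*s + 12) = (s - 3)*(s + 2)*(s + 3)*(s^2 + 5*s + 6) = (s - 3)*(s + 2)*(s + 3)^2*(s + 2)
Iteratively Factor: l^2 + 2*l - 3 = (l - 1)*(l + 3)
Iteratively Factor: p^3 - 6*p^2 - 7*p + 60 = (p + 3)*(p^2 - 9*p + 20) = (p - 5)*(p + 3)*(p - 4)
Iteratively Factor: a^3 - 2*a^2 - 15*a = (a)*(a^2 - 2*a - 15) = a*(a - 5)*(a + 3)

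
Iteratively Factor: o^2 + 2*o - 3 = (o + 3)*(o - 1)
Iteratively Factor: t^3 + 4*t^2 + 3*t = (t + 1)*(t^2 + 3*t) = t*(t + 1)*(t + 3)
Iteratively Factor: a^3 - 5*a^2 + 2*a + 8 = (a - 4)*(a^2 - a - 2) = (a - 4)*(a + 1)*(a - 2)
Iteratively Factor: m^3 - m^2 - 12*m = (m - 4)*(m^2 + 3*m) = m*(m - 4)*(m + 3)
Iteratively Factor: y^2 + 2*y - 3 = (y + 3)*(y - 1)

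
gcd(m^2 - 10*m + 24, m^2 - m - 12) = m - 4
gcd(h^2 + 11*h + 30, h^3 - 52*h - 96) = h + 6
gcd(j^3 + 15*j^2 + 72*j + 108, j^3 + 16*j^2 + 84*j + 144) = j^2 + 12*j + 36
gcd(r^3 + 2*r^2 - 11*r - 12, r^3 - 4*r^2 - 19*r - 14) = r + 1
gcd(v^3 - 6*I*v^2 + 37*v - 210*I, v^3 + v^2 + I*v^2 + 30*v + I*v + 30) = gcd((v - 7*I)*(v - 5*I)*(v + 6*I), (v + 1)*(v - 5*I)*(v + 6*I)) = v^2 + I*v + 30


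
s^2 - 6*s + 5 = (s - 5)*(s - 1)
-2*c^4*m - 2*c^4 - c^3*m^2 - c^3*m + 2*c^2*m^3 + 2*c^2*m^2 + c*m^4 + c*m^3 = (-c + m)*(c + m)*(2*c + m)*(c*m + c)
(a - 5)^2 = a^2 - 10*a + 25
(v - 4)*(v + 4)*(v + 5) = v^3 + 5*v^2 - 16*v - 80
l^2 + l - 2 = (l - 1)*(l + 2)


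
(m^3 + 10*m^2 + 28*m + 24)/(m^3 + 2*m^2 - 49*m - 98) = (m^2 + 8*m + 12)/(m^2 - 49)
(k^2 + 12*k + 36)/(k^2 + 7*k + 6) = (k + 6)/(k + 1)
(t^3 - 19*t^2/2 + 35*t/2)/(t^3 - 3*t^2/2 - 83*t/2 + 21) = t*(2*t - 5)/(2*t^2 + 11*t - 6)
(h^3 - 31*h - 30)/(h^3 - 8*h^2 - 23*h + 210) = (h + 1)/(h - 7)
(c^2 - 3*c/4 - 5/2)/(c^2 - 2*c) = (c + 5/4)/c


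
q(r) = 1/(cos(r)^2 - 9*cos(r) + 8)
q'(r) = (2*sin(r)*cos(r) - 9*sin(r))/(cos(r)^2 - 9*cos(r) + 8)^2 = (2*cos(r) - 9)*sin(r)/(cos(r)^2 - 9*cos(r) + 8)^2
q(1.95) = 0.09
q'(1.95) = -0.07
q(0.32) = 2.79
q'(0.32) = -17.44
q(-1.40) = 0.15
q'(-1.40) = 0.20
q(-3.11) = 0.06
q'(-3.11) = 0.00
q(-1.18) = 0.21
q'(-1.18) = 0.34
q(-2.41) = 0.07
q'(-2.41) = 0.03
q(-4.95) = 0.17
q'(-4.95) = -0.24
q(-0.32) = 2.79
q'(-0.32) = 17.44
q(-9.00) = 0.06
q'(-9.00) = 0.02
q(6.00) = 3.57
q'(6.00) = 25.16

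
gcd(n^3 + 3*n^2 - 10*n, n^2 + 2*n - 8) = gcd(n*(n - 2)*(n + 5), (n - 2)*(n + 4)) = n - 2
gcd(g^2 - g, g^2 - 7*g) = g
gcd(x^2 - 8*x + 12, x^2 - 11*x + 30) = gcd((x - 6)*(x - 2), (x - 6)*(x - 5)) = x - 6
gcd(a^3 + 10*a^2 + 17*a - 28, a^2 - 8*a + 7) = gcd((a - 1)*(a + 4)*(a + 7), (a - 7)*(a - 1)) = a - 1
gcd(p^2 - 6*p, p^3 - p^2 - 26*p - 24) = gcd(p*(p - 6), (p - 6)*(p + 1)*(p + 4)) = p - 6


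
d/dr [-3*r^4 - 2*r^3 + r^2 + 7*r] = -12*r^3 - 6*r^2 + 2*r + 7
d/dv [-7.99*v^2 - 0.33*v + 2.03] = -15.98*v - 0.33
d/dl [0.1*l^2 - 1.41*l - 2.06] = 0.2*l - 1.41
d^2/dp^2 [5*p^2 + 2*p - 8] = 10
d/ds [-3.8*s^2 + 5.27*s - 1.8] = 5.27 - 7.6*s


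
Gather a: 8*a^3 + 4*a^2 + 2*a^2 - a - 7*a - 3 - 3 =8*a^3 + 6*a^2 - 8*a - 6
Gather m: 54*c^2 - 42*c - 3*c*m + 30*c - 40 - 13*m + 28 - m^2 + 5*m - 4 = 54*c^2 - 12*c - m^2 + m*(-3*c - 8) - 16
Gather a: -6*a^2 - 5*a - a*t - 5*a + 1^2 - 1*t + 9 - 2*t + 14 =-6*a^2 + a*(-t - 10) - 3*t + 24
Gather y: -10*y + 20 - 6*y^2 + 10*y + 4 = 24 - 6*y^2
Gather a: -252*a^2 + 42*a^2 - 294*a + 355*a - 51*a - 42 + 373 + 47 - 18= -210*a^2 + 10*a + 360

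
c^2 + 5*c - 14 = (c - 2)*(c + 7)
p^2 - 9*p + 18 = (p - 6)*(p - 3)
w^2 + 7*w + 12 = (w + 3)*(w + 4)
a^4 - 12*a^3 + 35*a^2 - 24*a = a*(a - 8)*(a - 3)*(a - 1)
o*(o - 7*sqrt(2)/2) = o^2 - 7*sqrt(2)*o/2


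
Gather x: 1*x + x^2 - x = x^2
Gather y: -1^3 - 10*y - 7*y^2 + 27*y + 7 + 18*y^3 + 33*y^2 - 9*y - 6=18*y^3 + 26*y^2 + 8*y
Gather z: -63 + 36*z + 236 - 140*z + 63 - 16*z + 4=240 - 120*z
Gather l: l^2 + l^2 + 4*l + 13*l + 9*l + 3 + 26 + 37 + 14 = 2*l^2 + 26*l + 80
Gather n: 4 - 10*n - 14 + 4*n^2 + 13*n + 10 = 4*n^2 + 3*n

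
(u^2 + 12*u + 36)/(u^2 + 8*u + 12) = (u + 6)/(u + 2)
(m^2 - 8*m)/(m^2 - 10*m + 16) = m/(m - 2)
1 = 1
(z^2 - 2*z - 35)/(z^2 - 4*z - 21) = (z + 5)/(z + 3)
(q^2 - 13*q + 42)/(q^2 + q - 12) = (q^2 - 13*q + 42)/(q^2 + q - 12)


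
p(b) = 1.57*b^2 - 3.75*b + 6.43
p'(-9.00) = -32.01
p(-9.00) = 167.35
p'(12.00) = 33.93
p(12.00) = 187.51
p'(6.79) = 17.57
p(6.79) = 53.35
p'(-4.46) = -17.75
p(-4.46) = 54.38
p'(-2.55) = -11.76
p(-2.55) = 26.20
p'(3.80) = 8.18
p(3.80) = 14.85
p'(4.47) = 10.29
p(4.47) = 21.04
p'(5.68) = 14.09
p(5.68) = 35.78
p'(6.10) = 15.40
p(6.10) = 41.97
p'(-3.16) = -13.67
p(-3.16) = 33.96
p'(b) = 3.14*b - 3.75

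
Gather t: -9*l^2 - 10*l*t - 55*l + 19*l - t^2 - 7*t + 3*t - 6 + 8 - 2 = -9*l^2 - 36*l - t^2 + t*(-10*l - 4)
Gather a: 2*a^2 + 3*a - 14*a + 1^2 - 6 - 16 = 2*a^2 - 11*a - 21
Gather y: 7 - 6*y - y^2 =-y^2 - 6*y + 7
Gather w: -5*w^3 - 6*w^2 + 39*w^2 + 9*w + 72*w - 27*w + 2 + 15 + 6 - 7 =-5*w^3 + 33*w^2 + 54*w + 16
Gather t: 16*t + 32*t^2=32*t^2 + 16*t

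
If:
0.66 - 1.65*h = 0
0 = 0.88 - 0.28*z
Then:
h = 0.40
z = 3.14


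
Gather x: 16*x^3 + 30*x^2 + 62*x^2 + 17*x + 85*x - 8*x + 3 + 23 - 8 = 16*x^3 + 92*x^2 + 94*x + 18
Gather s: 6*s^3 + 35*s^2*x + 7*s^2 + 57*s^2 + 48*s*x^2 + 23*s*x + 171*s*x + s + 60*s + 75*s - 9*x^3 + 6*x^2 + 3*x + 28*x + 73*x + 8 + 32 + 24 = 6*s^3 + s^2*(35*x + 64) + s*(48*x^2 + 194*x + 136) - 9*x^3 + 6*x^2 + 104*x + 64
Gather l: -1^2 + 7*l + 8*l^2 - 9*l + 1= 8*l^2 - 2*l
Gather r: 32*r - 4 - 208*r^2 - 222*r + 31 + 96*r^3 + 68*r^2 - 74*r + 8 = 96*r^3 - 140*r^2 - 264*r + 35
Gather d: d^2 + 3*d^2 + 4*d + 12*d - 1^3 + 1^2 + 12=4*d^2 + 16*d + 12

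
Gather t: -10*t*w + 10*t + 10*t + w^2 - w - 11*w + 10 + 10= t*(20 - 10*w) + w^2 - 12*w + 20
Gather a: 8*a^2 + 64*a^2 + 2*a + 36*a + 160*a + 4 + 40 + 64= 72*a^2 + 198*a + 108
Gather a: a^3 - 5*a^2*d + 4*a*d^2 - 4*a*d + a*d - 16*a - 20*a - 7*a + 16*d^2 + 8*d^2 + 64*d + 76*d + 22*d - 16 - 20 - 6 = a^3 - 5*a^2*d + a*(4*d^2 - 3*d - 43) + 24*d^2 + 162*d - 42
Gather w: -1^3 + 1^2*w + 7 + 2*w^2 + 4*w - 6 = 2*w^2 + 5*w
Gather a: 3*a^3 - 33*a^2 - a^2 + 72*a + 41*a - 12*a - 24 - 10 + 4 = 3*a^3 - 34*a^2 + 101*a - 30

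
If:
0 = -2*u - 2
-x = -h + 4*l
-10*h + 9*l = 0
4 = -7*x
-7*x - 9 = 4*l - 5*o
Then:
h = 36/217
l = 40/217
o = 249/217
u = -1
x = -4/7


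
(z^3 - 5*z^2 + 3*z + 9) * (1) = z^3 - 5*z^2 + 3*z + 9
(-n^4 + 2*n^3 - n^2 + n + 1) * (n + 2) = -n^5 + 3*n^3 - n^2 + 3*n + 2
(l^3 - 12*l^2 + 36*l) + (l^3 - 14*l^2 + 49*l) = 2*l^3 - 26*l^2 + 85*l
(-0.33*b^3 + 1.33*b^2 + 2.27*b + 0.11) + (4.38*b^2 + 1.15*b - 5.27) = -0.33*b^3 + 5.71*b^2 + 3.42*b - 5.16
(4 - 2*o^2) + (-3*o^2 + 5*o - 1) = -5*o^2 + 5*o + 3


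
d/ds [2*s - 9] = 2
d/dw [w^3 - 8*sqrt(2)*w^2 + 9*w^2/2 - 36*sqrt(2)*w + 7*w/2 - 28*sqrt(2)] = 3*w^2 - 16*sqrt(2)*w + 9*w - 36*sqrt(2) + 7/2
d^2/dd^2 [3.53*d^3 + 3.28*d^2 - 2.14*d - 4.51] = 21.18*d + 6.56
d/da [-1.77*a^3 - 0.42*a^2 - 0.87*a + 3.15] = -5.31*a^2 - 0.84*a - 0.87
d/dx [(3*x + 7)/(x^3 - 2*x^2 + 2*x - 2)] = (-6*x^3 - 15*x^2 + 28*x - 20)/(x^6 - 4*x^5 + 8*x^4 - 12*x^3 + 12*x^2 - 8*x + 4)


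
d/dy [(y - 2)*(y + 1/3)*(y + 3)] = 3*y^2 + 8*y/3 - 17/3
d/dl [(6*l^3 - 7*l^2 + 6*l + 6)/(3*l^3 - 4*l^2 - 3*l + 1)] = (-3*l^4 - 72*l^3 + 9*l^2 + 34*l + 24)/(9*l^6 - 24*l^5 - 2*l^4 + 30*l^3 + l^2 - 6*l + 1)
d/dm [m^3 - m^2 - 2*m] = 3*m^2 - 2*m - 2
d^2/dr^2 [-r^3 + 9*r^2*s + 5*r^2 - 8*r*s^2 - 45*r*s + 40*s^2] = -6*r + 18*s + 10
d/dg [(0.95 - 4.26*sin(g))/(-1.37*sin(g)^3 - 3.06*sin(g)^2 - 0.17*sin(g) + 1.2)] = (-11.6724*sin(g)^3 - 9.1311*sin(g)^2 + 5.814*sin(g) - 4.9505)*cos(g)/(1.8769*sin(g)^6 + 8.3844*sin(g)^5 + 9.8294*sin(g)^4 - 2.2476*sin(g)^3 - 7.3151*sin(g)^2 - 0.408*sin(g) + 1.44)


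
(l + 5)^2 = l^2 + 10*l + 25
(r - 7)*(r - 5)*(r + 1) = r^3 - 11*r^2 + 23*r + 35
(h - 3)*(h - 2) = h^2 - 5*h + 6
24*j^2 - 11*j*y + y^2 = (-8*j + y)*(-3*j + y)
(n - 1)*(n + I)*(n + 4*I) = n^3 - n^2 + 5*I*n^2 - 4*n - 5*I*n + 4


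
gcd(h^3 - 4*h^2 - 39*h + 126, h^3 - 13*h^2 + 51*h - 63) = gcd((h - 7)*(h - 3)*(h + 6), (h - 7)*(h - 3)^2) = h^2 - 10*h + 21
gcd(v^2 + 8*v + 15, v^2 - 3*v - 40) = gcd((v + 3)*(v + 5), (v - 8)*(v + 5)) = v + 5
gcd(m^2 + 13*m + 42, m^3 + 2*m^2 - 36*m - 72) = m + 6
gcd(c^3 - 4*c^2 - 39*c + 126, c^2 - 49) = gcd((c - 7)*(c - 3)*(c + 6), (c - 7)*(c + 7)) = c - 7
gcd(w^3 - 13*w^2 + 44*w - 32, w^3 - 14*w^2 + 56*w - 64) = w^2 - 12*w + 32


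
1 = 1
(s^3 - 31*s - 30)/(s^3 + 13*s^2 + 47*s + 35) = (s - 6)/(s + 7)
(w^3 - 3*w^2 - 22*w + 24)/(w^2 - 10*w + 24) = (w^2 + 3*w - 4)/(w - 4)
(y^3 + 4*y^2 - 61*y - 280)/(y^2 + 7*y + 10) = (y^2 - y - 56)/(y + 2)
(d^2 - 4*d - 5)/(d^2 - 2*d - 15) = (d + 1)/(d + 3)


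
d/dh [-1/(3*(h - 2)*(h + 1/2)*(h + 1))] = 2*(6*h^2 - 2*h - 5)/(3*(4*h^6 - 4*h^5 - 19*h^4 + 2*h^3 + 29*h^2 + 20*h + 4))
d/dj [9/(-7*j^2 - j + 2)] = 9*(14*j + 1)/(7*j^2 + j - 2)^2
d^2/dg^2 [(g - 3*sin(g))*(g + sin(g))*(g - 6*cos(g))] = 2*g^2*sin(g) + 6*g^2*cos(g) + 24*g*sin(g) - 24*g*sin(2*g) - 8*g*cos(g) - 6*g*cos(2*g) + 6*g - 4*sin(g) - 6*sin(2*g) - 33*cos(g)/2 + 24*cos(2*g) + 81*cos(3*g)/2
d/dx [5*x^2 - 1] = 10*x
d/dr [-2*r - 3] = -2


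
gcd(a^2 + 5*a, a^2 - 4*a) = a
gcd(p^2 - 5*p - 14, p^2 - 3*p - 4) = 1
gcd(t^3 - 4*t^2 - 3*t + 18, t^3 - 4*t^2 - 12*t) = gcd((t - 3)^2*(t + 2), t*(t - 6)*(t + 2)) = t + 2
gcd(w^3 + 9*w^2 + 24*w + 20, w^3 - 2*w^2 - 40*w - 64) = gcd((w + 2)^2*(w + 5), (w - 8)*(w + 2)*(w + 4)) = w + 2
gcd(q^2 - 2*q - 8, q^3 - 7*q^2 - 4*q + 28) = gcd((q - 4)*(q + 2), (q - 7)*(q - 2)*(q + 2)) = q + 2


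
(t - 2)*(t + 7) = t^2 + 5*t - 14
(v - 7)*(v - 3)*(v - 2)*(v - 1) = v^4 - 13*v^3 + 53*v^2 - 83*v + 42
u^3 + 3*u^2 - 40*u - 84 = (u - 6)*(u + 2)*(u + 7)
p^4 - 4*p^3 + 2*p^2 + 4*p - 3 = (p - 3)*(p - 1)^2*(p + 1)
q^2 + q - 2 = (q - 1)*(q + 2)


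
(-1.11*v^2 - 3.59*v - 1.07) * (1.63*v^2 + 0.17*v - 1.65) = -1.8093*v^4 - 6.0404*v^3 - 0.5229*v^2 + 5.7416*v + 1.7655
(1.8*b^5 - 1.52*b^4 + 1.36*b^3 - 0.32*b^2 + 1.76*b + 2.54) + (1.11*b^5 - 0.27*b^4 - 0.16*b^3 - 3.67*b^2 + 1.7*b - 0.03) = 2.91*b^5 - 1.79*b^4 + 1.2*b^3 - 3.99*b^2 + 3.46*b + 2.51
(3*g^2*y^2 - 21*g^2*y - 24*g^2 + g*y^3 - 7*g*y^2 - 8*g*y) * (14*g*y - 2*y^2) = 42*g^3*y^3 - 294*g^3*y^2 - 336*g^3*y + 8*g^2*y^4 - 56*g^2*y^3 - 64*g^2*y^2 - 2*g*y^5 + 14*g*y^4 + 16*g*y^3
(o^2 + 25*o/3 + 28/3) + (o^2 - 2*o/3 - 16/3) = 2*o^2 + 23*o/3 + 4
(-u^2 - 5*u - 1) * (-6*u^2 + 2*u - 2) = 6*u^4 + 28*u^3 - 2*u^2 + 8*u + 2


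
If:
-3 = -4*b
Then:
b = 3/4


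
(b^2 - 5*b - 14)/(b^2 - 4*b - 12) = (b - 7)/(b - 6)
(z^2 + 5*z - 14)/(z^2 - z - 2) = (z + 7)/(z + 1)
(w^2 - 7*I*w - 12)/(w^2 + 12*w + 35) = (w^2 - 7*I*w - 12)/(w^2 + 12*w + 35)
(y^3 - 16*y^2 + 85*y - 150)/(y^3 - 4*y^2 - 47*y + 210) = (y - 5)/(y + 7)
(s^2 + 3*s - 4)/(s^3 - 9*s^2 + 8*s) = (s + 4)/(s*(s - 8))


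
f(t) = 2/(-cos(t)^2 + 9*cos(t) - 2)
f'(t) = 2*(-2*sin(t)*cos(t) + 9*sin(t))/(-cos(t)^2 + 9*cos(t) - 2)^2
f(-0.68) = 0.46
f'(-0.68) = -0.49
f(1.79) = -0.50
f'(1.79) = 1.15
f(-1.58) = -0.96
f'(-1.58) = -4.16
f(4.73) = -1.09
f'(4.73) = -5.28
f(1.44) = -2.37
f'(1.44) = 24.37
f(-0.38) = 0.36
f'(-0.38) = -0.18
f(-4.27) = -0.33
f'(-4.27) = 0.49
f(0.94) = 0.68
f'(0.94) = 1.44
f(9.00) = -0.18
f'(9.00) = 0.07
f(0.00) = 0.33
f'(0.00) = 0.00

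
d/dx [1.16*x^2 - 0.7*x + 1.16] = 2.32*x - 0.7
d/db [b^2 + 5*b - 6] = 2*b + 5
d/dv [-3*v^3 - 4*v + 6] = -9*v^2 - 4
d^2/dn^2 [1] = 0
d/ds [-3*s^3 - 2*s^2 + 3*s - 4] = -9*s^2 - 4*s + 3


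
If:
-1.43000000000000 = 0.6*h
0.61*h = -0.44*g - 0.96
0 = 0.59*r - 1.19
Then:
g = 1.12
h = -2.38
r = 2.02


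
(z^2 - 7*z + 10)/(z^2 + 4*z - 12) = (z - 5)/(z + 6)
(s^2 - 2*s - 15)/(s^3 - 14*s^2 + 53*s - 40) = (s + 3)/(s^2 - 9*s + 8)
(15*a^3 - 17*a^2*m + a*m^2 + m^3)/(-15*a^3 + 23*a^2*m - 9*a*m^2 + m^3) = (-5*a - m)/(5*a - m)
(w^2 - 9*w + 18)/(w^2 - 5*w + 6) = (w - 6)/(w - 2)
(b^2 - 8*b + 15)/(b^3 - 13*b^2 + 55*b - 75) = 1/(b - 5)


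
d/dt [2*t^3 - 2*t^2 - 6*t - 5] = 6*t^2 - 4*t - 6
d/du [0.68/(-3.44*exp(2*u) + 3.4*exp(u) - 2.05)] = (4.6784*exp(u) - 2.312)*exp(u)/(3.44*exp(2*u) - 3.4*exp(u) + 2.05)^2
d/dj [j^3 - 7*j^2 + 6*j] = 3*j^2 - 14*j + 6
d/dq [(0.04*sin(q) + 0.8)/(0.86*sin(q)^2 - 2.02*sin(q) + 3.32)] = (-0.0344*sin(q)^2 - 1.376*sin(q) + 1.7488)*cos(q)/(0.7396*sin(q)^4 - 3.4744*sin(q)^3 + 9.7908*sin(q)^2 - 13.4128*sin(q) + 11.0224)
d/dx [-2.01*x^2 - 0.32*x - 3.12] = -4.02*x - 0.32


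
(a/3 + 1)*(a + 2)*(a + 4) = a^3/3 + 3*a^2 + 26*a/3 + 8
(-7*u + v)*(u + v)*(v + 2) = -7*u^2*v - 14*u^2 - 6*u*v^2 - 12*u*v + v^3 + 2*v^2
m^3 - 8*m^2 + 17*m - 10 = (m - 5)*(m - 2)*(m - 1)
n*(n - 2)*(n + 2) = n^3 - 4*n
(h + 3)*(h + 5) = h^2 + 8*h + 15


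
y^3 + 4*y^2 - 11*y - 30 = (y - 3)*(y + 2)*(y + 5)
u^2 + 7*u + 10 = (u + 2)*(u + 5)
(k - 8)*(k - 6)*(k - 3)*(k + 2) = k^4 - 15*k^3 + 56*k^2 + 36*k - 288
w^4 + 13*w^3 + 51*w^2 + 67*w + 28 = (w + 1)^2*(w + 4)*(w + 7)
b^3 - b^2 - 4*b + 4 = (b - 2)*(b - 1)*(b + 2)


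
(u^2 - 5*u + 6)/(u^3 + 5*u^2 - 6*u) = (u^2 - 5*u + 6)/(u*(u^2 + 5*u - 6))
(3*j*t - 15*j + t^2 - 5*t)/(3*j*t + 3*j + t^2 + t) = (t - 5)/(t + 1)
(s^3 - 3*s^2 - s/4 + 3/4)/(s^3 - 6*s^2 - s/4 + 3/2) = (s - 3)/(s - 6)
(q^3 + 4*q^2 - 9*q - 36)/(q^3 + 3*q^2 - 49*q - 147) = (q^2 + q - 12)/(q^2 - 49)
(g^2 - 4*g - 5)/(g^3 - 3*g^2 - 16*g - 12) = (g - 5)/(g^2 - 4*g - 12)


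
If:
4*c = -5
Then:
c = -5/4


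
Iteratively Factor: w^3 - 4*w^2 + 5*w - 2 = (w - 1)*(w^2 - 3*w + 2) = (w - 1)^2*(w - 2)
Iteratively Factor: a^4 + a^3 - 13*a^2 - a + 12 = (a + 1)*(a^3 - 13*a + 12) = (a + 1)*(a + 4)*(a^2 - 4*a + 3) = (a - 3)*(a + 1)*(a + 4)*(a - 1)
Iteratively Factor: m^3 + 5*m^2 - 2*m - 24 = (m + 4)*(m^2 + m - 6) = (m - 2)*(m + 4)*(m + 3)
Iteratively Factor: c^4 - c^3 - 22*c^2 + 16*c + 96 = (c + 2)*(c^3 - 3*c^2 - 16*c + 48) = (c - 4)*(c + 2)*(c^2 + c - 12) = (c - 4)*(c + 2)*(c + 4)*(c - 3)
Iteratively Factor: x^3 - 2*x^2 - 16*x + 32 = (x + 4)*(x^2 - 6*x + 8) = (x - 4)*(x + 4)*(x - 2)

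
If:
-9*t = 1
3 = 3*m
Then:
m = 1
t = -1/9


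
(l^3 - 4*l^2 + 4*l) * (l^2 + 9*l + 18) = l^5 + 5*l^4 - 14*l^3 - 36*l^2 + 72*l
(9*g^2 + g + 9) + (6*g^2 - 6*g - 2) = 15*g^2 - 5*g + 7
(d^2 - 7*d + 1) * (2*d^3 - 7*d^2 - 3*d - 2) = 2*d^5 - 21*d^4 + 48*d^3 + 12*d^2 + 11*d - 2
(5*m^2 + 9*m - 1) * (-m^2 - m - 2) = -5*m^4 - 14*m^3 - 18*m^2 - 17*m + 2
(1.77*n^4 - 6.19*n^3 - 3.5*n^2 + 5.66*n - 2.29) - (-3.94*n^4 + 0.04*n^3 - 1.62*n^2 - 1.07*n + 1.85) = 5.71*n^4 - 6.23*n^3 - 1.88*n^2 + 6.73*n - 4.14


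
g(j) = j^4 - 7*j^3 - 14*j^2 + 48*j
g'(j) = 4*j^3 - 21*j^2 - 28*j + 48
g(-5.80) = 1748.07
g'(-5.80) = -1276.49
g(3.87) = -205.33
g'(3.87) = -143.03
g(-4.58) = 599.00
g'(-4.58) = -648.55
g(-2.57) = -53.38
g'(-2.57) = -86.64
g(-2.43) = -64.00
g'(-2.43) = -65.36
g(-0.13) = -6.46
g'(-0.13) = 51.28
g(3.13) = -105.59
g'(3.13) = -122.72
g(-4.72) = 693.95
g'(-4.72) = -708.30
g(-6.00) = 2016.00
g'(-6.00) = -1404.00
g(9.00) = 756.00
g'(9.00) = 1011.00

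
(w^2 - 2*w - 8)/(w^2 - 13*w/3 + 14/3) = 3*(w^2 - 2*w - 8)/(3*w^2 - 13*w + 14)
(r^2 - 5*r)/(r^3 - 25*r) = 1/(r + 5)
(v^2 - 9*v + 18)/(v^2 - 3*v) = (v - 6)/v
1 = 1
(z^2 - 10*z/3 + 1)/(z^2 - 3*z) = (z - 1/3)/z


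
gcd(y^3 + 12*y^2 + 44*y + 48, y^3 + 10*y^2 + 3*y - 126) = y + 6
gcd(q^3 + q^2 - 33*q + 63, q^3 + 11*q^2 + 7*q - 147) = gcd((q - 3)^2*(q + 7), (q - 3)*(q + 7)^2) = q^2 + 4*q - 21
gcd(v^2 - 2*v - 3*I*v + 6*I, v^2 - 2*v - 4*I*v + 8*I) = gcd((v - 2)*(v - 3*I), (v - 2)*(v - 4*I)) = v - 2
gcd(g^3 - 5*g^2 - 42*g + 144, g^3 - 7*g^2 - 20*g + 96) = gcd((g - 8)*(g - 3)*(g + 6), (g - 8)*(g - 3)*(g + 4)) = g^2 - 11*g + 24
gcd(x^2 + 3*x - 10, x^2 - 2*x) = x - 2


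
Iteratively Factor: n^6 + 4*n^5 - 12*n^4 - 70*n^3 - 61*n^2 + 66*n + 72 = (n + 3)*(n^5 + n^4 - 15*n^3 - 25*n^2 + 14*n + 24) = (n + 1)*(n + 3)*(n^4 - 15*n^2 - 10*n + 24) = (n - 4)*(n + 1)*(n + 3)*(n^3 + 4*n^2 + n - 6) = (n - 4)*(n + 1)*(n + 3)^2*(n^2 + n - 2) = (n - 4)*(n + 1)*(n + 2)*(n + 3)^2*(n - 1)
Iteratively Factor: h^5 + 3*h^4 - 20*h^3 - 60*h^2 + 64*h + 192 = (h - 2)*(h^4 + 5*h^3 - 10*h^2 - 80*h - 96) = (h - 4)*(h - 2)*(h^3 + 9*h^2 + 26*h + 24) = (h - 4)*(h - 2)*(h + 4)*(h^2 + 5*h + 6) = (h - 4)*(h - 2)*(h + 2)*(h + 4)*(h + 3)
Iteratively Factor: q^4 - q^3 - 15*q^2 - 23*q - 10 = (q + 1)*(q^3 - 2*q^2 - 13*q - 10) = (q - 5)*(q + 1)*(q^2 + 3*q + 2) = (q - 5)*(q + 1)*(q + 2)*(q + 1)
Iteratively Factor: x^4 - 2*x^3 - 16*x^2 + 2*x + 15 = (x - 1)*(x^3 - x^2 - 17*x - 15) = (x - 5)*(x - 1)*(x^2 + 4*x + 3) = (x - 5)*(x - 1)*(x + 3)*(x + 1)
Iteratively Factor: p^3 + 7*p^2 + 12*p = (p + 4)*(p^2 + 3*p) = (p + 3)*(p + 4)*(p)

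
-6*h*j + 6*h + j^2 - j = (-6*h + j)*(j - 1)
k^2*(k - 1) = k^3 - k^2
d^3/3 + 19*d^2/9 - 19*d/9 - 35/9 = (d/3 + 1/3)*(d - 5/3)*(d + 7)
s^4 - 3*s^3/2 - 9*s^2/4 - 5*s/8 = s*(s - 5/2)*(s + 1/2)^2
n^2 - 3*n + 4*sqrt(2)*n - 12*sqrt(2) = (n - 3)*(n + 4*sqrt(2))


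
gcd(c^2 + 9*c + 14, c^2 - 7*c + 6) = 1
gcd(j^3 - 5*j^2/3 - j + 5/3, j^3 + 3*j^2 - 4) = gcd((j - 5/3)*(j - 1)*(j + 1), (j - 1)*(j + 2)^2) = j - 1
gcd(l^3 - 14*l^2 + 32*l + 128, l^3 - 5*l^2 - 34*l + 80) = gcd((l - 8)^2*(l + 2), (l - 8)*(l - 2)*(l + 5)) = l - 8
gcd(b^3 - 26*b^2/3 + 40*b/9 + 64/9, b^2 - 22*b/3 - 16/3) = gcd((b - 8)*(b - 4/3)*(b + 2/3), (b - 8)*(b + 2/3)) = b^2 - 22*b/3 - 16/3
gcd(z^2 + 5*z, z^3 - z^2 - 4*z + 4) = 1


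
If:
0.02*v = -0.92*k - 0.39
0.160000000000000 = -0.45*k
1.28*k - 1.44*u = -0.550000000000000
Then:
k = -0.36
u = 0.07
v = -3.14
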